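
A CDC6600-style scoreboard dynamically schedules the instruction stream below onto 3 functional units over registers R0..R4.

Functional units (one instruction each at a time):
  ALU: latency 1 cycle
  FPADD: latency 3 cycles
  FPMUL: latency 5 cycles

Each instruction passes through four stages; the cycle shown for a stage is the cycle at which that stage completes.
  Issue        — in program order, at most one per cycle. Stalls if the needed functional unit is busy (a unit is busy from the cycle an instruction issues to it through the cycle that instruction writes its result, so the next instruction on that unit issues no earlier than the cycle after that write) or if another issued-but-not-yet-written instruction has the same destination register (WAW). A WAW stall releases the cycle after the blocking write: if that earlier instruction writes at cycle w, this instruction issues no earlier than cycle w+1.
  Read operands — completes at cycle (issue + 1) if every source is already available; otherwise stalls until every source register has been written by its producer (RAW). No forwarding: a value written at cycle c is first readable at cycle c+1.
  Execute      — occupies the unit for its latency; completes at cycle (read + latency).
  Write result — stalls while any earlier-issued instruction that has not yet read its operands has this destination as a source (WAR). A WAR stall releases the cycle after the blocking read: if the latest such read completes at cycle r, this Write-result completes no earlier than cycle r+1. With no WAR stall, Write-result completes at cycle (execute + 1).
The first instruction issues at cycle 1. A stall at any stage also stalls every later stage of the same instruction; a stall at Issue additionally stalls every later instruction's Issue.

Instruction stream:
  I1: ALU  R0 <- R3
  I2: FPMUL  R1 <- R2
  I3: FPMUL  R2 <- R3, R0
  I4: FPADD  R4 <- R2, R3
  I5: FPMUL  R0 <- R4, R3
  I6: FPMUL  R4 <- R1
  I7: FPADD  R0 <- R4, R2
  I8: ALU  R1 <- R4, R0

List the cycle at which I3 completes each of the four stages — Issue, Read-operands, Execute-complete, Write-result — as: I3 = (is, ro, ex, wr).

c1: issue I1 (ALU)
c2: I1 read-ops | issue I2 (FPMUL)
c3: I1 finished on ALU | I2 read-ops
c4: I1→R0
c8: I2 finished on FPMUL
c9: I2→R1
c10: issue I3 (FPMUL)
c11: I3 read-ops | issue I4 (FPADD)
c16: I3 finished on FPMUL
c17: I3→R2
c18: I4 read-ops | issue I5 (FPMUL)
c21: I4 finished on FPADD
c22: I4→R4
c23: I5 read-ops
c28: I5 finished on FPMUL
c29: I5→R0
c30: issue I6 (FPMUL)
c31: I6 read-ops | issue I7 (FPADD)
c32: issue I8 (ALU)
c36: I6 finished on FPMUL
c37: I6→R4
c38: I7 read-ops
c41: I7 finished on FPADD
c42: I7→R0
c43: I8 read-ops
c44: I8 finished on ALU
c45: I8→R1

I3 = (10, 11, 16, 17)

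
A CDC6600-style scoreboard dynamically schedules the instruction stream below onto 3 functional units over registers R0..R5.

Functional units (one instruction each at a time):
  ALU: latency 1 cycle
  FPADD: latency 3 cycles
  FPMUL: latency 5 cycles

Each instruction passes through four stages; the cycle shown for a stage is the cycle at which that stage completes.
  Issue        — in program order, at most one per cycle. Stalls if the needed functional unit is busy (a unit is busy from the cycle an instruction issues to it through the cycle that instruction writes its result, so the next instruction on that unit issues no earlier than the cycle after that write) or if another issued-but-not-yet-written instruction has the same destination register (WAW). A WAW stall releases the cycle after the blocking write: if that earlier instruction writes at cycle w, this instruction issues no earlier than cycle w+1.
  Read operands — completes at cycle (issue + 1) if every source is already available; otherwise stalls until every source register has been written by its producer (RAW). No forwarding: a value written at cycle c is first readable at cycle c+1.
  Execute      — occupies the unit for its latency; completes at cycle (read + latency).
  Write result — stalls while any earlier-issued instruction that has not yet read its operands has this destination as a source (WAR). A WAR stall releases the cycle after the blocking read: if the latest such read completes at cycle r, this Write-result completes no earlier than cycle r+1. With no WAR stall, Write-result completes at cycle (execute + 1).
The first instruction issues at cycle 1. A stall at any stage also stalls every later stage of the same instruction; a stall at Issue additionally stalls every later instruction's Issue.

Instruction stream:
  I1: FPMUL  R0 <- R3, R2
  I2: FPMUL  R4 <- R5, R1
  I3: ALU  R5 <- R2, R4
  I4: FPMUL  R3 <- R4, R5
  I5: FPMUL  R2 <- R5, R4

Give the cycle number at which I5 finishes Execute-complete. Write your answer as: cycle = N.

[1] I1 dispatched to FPMUL
[2] I1 operands ready
[7] I1 complete
[8] R0←I1
[9] I2 dispatched to FPMUL
[10] I2 operands ready; I3 dispatched to ALU
[15] I2 complete
[16] R4←I2
[17] I3 operands ready; I4 dispatched to FPMUL
[18] I3 complete
[19] R5←I3
[20] I4 operands ready
[25] I4 complete
[26] R3←I4
[27] I5 dispatched to FPMUL
[28] I5 operands ready
[33] I5 complete
[34] R2←I5

cycle = 33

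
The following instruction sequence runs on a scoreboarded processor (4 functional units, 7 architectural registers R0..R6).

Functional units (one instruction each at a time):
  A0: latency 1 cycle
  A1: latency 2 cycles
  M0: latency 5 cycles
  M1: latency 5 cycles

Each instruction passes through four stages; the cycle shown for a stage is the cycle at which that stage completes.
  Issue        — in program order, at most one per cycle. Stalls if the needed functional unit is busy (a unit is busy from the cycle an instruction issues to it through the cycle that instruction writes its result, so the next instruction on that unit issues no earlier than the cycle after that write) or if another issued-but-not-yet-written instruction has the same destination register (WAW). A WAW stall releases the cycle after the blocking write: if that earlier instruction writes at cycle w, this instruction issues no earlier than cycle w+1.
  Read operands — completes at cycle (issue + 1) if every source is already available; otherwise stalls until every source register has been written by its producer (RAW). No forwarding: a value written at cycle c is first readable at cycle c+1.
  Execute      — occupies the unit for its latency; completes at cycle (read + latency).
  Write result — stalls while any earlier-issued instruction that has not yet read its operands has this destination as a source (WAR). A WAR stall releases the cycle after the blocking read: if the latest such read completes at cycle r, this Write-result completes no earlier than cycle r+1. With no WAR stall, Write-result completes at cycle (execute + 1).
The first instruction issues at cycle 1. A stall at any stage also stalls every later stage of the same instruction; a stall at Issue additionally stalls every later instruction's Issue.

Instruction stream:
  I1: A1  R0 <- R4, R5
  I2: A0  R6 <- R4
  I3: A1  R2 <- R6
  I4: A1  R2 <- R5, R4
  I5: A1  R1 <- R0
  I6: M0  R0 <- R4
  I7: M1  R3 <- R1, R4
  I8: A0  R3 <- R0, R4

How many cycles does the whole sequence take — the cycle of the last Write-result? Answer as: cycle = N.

1) issue 1, read 2, done 4, write 5
2) issue 2, read 3, done 4, write 5
3) issue 6, read 7, done 9, write 10  <struct: A1 busy until I1 writes@5>
4) issue 11, read 12, done 14, write 15  <struct: A1 busy until I3 writes@10>
5) issue 16, read 17, done 19, write 20  <struct: A1 busy until I4 writes@15>
6) issue 17, read 18, done 23, write 24
7) issue 18, read 21, done 26, write 27  <RAW R1: wait I5 write@20>
8) issue 28, read 29, done 30, write 31  <WAW R3: wait I7 write@27>

cycle = 31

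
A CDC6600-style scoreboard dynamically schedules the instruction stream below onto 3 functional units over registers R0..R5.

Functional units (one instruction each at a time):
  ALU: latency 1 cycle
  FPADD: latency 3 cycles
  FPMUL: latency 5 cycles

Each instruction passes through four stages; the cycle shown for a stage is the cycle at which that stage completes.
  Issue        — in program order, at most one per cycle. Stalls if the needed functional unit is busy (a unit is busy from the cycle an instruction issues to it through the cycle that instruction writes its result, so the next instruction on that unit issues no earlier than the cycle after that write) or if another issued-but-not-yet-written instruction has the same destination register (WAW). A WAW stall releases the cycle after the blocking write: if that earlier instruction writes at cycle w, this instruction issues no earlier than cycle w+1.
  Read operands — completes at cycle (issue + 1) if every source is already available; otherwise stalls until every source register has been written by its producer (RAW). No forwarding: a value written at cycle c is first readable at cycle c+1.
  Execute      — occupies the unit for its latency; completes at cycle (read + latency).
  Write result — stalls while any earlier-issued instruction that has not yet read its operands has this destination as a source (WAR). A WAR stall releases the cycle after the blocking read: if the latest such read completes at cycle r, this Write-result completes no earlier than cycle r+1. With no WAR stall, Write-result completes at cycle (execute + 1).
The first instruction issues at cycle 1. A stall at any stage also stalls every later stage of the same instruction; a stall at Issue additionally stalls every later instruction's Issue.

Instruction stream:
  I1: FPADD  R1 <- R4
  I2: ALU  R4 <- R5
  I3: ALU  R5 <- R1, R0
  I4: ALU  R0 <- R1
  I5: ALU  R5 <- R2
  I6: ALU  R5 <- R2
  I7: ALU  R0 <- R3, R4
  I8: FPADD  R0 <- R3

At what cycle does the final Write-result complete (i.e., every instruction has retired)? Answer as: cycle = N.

cycle = 31

I1 -> (1, 2, 5, 6)
I2 -> (2, 3, 4, 5)
I3 -> (6, 7, 8, 9)  // struct: ALU busy until I2 writes@5
I4 -> (10, 11, 12, 13)  // struct: ALU busy until I3 writes@9
I5 -> (14, 15, 16, 17)  // struct: ALU busy until I4 writes@13
I6 -> (18, 19, 20, 21)  // struct: ALU busy until I5 writes@17
I7 -> (22, 23, 24, 25)  // struct: ALU busy until I6 writes@21
I8 -> (26, 27, 30, 31)  // WAW R0: wait I7 write@25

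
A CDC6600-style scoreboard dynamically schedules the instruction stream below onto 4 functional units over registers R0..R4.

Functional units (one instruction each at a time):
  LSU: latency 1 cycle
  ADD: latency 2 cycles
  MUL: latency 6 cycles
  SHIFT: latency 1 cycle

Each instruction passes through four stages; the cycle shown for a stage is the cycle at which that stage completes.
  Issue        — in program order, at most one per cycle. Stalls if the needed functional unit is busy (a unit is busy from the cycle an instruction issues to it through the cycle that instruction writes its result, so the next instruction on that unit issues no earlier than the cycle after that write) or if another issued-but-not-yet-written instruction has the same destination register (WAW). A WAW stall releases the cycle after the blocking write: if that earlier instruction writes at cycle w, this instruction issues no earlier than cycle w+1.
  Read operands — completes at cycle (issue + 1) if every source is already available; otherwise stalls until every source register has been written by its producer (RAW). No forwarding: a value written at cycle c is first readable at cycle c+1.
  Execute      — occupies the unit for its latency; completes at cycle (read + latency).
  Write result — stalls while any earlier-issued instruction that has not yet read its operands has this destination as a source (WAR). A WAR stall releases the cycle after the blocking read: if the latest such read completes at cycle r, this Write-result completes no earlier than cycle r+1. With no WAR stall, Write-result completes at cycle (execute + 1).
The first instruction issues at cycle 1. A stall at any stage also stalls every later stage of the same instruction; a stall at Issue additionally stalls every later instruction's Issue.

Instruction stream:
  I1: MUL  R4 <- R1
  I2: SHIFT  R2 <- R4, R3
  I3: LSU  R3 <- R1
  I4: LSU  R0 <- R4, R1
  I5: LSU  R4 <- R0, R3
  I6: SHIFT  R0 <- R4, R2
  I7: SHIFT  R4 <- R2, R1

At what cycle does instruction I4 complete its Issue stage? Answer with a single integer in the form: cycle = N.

cycle 1: I1 issues→MUL
cycle 2: I1 reads; I2 issues→SHIFT
cycle 3: I3 issues→LSU
cycle 4: I3 reads
cycle 5: I3 exec-done
cycle 8: I1 exec-done
cycle 9: I1 writes R4
cycle 10: I2 reads
cycle 11: I2 exec-done; I3 writes R3
cycle 12: I2 writes R2; I4 issues→LSU
cycle 13: I4 reads
cycle 14: I4 exec-done
cycle 15: I4 writes R0
cycle 16: I5 issues→LSU
cycle 17: I5 reads; I6 issues→SHIFT
cycle 18: I5 exec-done
cycle 19: I5 writes R4
cycle 20: I6 reads
cycle 21: I6 exec-done
cycle 22: I6 writes R0
cycle 23: I7 issues→SHIFT
cycle 24: I7 reads
cycle 25: I7 exec-done
cycle 26: I7 writes R4

cycle = 12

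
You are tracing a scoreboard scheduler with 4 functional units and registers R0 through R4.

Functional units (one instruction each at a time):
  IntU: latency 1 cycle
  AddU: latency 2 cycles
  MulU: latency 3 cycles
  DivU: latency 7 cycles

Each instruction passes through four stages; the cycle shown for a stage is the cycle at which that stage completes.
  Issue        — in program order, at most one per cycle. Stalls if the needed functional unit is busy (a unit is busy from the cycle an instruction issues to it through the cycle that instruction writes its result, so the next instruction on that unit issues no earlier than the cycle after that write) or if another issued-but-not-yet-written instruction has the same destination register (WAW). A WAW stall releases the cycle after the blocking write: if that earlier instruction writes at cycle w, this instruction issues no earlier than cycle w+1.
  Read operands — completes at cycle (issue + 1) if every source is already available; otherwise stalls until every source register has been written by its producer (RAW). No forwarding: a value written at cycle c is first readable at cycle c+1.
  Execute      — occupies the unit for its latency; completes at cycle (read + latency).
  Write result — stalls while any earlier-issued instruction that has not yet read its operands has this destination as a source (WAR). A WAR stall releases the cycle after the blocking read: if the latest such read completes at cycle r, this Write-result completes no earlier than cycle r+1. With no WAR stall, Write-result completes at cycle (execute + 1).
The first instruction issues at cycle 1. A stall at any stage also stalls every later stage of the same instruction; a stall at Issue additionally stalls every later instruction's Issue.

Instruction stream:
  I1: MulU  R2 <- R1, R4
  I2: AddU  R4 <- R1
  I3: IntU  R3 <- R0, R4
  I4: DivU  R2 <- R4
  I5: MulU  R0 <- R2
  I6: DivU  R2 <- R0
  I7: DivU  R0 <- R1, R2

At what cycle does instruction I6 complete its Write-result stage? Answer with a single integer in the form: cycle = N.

c1: I1 dispatched to MulU
c2: I1 operands ready | I2 dispatched to AddU
c3: I2 operands ready | I3 dispatched to IntU
c5: I1 complete | I2 complete
c6: R2←I1 | R4←I2
c7: I3 operands ready | I4 dispatched to DivU
c8: I3 complete | I4 operands ready | I5 dispatched to MulU
c9: R3←I3
c15: I4 complete
c16: R2←I4
c17: I5 operands ready | I6 dispatched to DivU
c20: I5 complete
c21: R0←I5
c22: I6 operands ready
c29: I6 complete
c30: R2←I6
c31: I7 dispatched to DivU
c32: I7 operands ready
c39: I7 complete
c40: R0←I7

cycle = 30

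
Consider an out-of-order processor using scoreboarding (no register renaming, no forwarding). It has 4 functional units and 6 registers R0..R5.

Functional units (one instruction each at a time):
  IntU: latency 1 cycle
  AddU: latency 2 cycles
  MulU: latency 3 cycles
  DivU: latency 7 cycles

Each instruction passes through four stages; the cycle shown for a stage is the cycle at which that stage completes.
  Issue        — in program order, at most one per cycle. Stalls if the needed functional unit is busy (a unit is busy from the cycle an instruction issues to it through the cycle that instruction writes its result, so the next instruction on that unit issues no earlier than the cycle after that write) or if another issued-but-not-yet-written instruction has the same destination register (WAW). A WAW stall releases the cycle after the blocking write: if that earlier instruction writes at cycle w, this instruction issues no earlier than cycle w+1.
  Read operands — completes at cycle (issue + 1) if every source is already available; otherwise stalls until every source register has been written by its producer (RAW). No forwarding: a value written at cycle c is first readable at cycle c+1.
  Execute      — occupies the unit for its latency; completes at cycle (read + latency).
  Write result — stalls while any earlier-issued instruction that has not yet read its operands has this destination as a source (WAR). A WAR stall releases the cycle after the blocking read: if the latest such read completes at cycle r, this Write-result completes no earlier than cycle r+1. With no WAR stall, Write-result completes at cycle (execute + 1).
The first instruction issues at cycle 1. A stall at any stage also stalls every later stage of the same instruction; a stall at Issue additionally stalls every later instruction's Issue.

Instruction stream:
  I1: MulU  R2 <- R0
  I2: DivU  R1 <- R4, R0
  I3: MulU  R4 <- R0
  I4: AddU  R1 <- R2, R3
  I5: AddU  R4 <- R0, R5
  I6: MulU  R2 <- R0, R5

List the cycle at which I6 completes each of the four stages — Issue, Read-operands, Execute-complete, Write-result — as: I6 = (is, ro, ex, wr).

I6 = (18, 19, 22, 23)

[1] I1→MulU
[2] I1 RO; I2→DivU
[3] I2 RO
[5] I1 EX
[6] I1 WR R2
[7] I3→MulU
[8] I3 RO
[10] I2 EX
[11] I2 WR R1; I3 EX
[12] I3 WR R4; I4→AddU
[13] I4 RO
[15] I4 EX
[16] I4 WR R1
[17] I5→AddU
[18] I5 RO; I6→MulU
[19] I6 RO
[20] I5 EX
[21] I5 WR R4
[22] I6 EX
[23] I6 WR R2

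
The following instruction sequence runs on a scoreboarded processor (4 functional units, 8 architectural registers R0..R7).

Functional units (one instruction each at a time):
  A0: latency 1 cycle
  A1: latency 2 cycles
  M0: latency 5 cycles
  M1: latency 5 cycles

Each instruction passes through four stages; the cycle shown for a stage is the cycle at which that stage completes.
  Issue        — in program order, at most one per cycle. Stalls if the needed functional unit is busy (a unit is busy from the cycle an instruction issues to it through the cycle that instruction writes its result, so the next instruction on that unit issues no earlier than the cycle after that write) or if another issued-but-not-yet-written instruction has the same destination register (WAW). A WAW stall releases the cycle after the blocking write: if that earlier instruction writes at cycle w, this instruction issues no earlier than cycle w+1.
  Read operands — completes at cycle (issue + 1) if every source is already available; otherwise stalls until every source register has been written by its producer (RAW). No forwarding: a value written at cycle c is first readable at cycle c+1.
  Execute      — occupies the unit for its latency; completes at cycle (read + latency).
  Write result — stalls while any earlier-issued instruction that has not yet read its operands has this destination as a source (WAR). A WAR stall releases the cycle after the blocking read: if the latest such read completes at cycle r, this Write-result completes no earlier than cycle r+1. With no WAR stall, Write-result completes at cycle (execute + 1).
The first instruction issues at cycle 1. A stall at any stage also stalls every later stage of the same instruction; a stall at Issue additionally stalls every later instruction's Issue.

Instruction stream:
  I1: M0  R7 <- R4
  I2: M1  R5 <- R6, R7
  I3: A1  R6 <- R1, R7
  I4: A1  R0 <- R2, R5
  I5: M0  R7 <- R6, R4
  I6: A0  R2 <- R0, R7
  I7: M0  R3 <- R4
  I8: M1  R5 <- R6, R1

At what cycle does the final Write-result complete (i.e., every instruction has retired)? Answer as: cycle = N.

c1: I1 dispatched to M0
c2: I1 operands ready; I2 dispatched to M1
c3: I3 dispatched to A1
c7: I1 complete
c8: R7←I1
c9: I2 operands ready; I3 operands ready
c11: I3 complete
c12: R6←I3
c13: I4 dispatched to A1
c14: I2 complete; I5 dispatched to M0
c15: R5←I2; I5 operands ready; I6 dispatched to A0
c16: I4 operands ready
c18: I4 complete
c19: R0←I4
c20: I5 complete
c21: R7←I5
c22: I6 operands ready; I7 dispatched to M0
c23: I6 complete; I7 operands ready; I8 dispatched to M1
c24: R2←I6; I8 operands ready
c28: I7 complete
c29: R3←I7; I8 complete
c30: R5←I8

cycle = 30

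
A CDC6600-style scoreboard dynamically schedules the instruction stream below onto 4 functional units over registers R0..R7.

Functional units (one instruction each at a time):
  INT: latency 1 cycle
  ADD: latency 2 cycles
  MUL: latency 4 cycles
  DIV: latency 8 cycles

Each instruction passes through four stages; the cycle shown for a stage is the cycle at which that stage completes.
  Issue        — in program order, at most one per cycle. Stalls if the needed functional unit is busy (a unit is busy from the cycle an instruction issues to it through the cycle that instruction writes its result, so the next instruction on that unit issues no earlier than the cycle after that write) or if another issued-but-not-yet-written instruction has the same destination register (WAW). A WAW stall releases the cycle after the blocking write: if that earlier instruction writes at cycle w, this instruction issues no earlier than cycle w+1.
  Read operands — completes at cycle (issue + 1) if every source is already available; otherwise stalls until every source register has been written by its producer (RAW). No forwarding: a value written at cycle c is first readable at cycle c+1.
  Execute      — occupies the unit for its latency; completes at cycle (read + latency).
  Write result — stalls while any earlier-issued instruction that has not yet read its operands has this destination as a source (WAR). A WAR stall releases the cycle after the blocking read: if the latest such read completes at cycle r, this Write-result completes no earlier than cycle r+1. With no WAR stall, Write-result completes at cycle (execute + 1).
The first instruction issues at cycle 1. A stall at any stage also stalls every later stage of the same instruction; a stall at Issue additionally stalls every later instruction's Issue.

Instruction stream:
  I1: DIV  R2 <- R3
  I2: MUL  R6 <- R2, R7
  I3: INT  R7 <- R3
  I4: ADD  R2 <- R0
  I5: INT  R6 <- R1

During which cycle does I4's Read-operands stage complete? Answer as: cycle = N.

cycle 1: issue I1 (DIV)
cycle 2: I1 read-ops; issue I2 (MUL)
cycle 3: issue I3 (INT)
cycle 4: I3 read-ops
cycle 5: I3 finished on INT
cycle 10: I1 finished on DIV
cycle 11: I1→R2
cycle 12: I2 read-ops; issue I4 (ADD)
cycle 13: I3→R7; I4 read-ops
cycle 15: I4 finished on ADD
cycle 16: I2 finished on MUL; I4→R2
cycle 17: I2→R6
cycle 18: issue I5 (INT)
cycle 19: I5 read-ops
cycle 20: I5 finished on INT
cycle 21: I5→R6

cycle = 13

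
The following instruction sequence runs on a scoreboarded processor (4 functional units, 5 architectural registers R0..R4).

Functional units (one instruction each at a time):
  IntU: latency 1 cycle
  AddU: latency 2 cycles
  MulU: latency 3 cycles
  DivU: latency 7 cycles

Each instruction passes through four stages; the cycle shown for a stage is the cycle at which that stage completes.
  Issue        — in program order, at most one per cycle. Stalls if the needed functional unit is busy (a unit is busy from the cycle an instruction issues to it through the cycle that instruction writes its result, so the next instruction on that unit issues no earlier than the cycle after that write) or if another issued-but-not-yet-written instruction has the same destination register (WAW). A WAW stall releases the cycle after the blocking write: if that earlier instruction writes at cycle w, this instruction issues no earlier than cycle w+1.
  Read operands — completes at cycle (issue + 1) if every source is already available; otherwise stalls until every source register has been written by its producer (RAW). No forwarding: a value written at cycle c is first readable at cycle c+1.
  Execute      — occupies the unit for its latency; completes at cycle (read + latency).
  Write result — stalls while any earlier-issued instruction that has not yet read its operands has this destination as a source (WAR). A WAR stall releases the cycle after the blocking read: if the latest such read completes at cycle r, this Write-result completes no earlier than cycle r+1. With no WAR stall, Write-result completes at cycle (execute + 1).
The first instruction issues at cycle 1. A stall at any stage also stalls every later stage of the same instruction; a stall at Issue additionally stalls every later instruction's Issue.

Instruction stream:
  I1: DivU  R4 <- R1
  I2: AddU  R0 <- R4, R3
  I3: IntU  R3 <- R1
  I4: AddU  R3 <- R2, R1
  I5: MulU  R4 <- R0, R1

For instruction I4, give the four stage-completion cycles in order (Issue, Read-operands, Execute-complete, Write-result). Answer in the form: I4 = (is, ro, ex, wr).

cycle 1: I1 issues→DivU
cycle 2: I1 reads | I2 issues→AddU
cycle 3: I3 issues→IntU
cycle 4: I3 reads
cycle 5: I3 exec-done
cycle 9: I1 exec-done
cycle 10: I1 writes R4
cycle 11: I2 reads
cycle 12: I3 writes R3
cycle 13: I2 exec-done
cycle 14: I2 writes R0
cycle 15: I4 issues→AddU
cycle 16: I4 reads | I5 issues→MulU
cycle 17: I5 reads
cycle 18: I4 exec-done
cycle 19: I4 writes R3
cycle 20: I5 exec-done
cycle 21: I5 writes R4

I4 = (15, 16, 18, 19)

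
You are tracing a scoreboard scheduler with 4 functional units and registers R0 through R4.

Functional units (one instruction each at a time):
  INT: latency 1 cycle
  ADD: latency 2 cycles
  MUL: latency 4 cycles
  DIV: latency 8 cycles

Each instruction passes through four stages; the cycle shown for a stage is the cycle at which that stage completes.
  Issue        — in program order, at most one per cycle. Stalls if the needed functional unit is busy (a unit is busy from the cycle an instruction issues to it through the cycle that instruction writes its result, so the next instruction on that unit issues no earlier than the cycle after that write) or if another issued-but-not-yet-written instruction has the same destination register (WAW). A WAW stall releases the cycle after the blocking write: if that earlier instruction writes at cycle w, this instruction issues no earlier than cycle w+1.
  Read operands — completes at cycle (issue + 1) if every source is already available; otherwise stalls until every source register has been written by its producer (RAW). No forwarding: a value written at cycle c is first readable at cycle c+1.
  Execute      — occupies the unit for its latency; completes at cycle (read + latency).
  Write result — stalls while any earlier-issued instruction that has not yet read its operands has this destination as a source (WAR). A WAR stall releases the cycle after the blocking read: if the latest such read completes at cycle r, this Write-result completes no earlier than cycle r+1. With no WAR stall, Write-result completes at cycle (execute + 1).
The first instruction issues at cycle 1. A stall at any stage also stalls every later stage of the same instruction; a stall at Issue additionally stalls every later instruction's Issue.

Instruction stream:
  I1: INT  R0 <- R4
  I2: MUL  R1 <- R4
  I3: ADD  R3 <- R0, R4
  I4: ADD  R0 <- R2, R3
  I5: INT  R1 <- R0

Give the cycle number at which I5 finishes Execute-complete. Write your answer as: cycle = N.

t=1  I1 dispatched to INT
t=2  I1 operands ready; I2 dispatched to MUL
t=3  I1 complete; I2 operands ready; I3 dispatched to ADD
t=4  R0←I1
t=5  I3 operands ready
t=7  I2 complete; I3 complete
t=8  R1←I2; R3←I3
t=9  I4 dispatched to ADD
t=10  I4 operands ready; I5 dispatched to INT
t=12  I4 complete
t=13  R0←I4
t=14  I5 operands ready
t=15  I5 complete
t=16  R1←I5

cycle = 15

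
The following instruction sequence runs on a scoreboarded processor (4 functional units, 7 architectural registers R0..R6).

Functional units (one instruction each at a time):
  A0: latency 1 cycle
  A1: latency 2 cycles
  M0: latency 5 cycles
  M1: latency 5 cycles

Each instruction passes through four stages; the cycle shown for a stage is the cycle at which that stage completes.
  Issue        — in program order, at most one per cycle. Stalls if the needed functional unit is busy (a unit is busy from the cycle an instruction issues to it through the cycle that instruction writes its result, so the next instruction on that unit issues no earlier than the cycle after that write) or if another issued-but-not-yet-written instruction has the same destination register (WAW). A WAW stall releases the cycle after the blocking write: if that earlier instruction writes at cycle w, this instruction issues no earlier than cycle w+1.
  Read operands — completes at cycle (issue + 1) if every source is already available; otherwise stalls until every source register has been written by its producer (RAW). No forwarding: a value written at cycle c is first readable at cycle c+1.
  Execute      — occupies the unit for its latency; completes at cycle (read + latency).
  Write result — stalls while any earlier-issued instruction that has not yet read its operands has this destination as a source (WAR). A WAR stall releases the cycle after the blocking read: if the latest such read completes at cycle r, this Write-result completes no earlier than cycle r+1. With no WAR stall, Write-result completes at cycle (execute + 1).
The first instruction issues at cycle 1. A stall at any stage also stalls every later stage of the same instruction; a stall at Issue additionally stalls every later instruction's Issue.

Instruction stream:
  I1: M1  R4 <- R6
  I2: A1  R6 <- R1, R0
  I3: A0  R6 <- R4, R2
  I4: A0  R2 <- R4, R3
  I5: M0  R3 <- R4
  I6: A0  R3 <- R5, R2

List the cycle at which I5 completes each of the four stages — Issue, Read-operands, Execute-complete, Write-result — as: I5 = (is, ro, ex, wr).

I5 = (13, 14, 19, 20)

t=1  I1→M1
t=2  I1 RO | I2→A1
t=3  I2 RO
t=5  I2 EX
t=6  I2 WR R6
t=7  I1 EX | I3→A0
t=8  I1 WR R4
t=9  I3 RO
t=10  I3 EX
t=11  I3 WR R6
t=12  I4→A0
t=13  I4 RO | I5→M0
t=14  I4 EX | I5 RO
t=15  I4 WR R2
t=19  I5 EX
t=20  I5 WR R3
t=21  I6→A0
t=22  I6 RO
t=23  I6 EX
t=24  I6 WR R3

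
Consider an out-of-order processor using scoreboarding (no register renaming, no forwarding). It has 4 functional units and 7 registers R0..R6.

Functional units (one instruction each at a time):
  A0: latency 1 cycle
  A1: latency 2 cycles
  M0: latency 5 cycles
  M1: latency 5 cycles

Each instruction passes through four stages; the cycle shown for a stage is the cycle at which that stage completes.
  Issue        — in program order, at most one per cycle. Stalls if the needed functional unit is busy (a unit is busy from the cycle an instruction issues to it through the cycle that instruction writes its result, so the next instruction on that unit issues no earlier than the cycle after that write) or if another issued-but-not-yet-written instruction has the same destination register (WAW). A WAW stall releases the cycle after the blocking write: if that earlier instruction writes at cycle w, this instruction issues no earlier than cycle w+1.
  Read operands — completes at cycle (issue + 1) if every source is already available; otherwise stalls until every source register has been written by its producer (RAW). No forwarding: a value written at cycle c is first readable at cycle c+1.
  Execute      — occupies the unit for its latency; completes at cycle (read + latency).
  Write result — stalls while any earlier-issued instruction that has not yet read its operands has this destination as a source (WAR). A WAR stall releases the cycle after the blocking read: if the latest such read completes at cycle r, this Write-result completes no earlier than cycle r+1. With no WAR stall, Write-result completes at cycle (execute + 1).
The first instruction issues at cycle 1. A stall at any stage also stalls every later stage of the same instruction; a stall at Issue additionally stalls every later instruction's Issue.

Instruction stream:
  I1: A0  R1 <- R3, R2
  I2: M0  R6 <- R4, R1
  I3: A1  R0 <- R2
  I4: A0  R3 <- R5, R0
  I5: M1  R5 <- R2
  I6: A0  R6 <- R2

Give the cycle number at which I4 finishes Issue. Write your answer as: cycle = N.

I1 -> (1, 2, 3, 4)
I2 -> (2, 5, 10, 11)  // RAW R1: wait I1 write@4
I3 -> (3, 4, 6, 7)
I4 -> (5, 8, 9, 10)  // struct: A0 busy until I1 writes@4, RAW R0: wait I3 write@7
I5 -> (6, 7, 12, 13)
I6 -> (12, 13, 14, 15)  // WAW R6: wait I2 write@11

cycle = 5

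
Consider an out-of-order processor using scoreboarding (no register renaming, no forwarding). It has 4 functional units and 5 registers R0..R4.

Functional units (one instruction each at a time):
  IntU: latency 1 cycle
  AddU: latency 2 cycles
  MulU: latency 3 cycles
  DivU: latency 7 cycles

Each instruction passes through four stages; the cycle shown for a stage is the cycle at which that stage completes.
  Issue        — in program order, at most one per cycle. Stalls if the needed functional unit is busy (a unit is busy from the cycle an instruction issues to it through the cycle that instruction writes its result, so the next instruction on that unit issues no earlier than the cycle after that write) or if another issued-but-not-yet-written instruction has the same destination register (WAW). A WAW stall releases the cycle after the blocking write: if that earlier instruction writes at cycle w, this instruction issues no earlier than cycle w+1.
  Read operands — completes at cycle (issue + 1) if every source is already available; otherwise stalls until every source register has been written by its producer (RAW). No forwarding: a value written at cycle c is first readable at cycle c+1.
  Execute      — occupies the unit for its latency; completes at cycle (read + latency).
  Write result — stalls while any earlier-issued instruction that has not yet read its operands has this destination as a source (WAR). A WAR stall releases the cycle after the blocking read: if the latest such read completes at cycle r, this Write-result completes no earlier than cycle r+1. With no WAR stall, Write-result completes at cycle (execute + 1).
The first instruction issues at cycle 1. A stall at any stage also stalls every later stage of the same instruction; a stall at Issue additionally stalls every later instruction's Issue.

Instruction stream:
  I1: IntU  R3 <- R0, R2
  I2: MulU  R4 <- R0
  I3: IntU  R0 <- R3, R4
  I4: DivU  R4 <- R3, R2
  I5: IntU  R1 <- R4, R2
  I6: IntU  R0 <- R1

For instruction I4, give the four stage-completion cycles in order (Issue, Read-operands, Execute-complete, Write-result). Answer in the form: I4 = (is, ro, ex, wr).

[1] issue I1 (IntU)
[2] I1 read-ops, issue I2 (MulU)
[3] I1 finished on IntU, I2 read-ops
[4] I1→R3
[5] issue I3 (IntU)
[6] I2 finished on MulU
[7] I2→R4
[8] I3 read-ops, issue I4 (DivU)
[9] I3 finished on IntU, I4 read-ops
[10] I3→R0
[11] issue I5 (IntU)
[16] I4 finished on DivU
[17] I4→R4
[18] I5 read-ops
[19] I5 finished on IntU
[20] I5→R1
[21] issue I6 (IntU)
[22] I6 read-ops
[23] I6 finished on IntU
[24] I6→R0

I4 = (8, 9, 16, 17)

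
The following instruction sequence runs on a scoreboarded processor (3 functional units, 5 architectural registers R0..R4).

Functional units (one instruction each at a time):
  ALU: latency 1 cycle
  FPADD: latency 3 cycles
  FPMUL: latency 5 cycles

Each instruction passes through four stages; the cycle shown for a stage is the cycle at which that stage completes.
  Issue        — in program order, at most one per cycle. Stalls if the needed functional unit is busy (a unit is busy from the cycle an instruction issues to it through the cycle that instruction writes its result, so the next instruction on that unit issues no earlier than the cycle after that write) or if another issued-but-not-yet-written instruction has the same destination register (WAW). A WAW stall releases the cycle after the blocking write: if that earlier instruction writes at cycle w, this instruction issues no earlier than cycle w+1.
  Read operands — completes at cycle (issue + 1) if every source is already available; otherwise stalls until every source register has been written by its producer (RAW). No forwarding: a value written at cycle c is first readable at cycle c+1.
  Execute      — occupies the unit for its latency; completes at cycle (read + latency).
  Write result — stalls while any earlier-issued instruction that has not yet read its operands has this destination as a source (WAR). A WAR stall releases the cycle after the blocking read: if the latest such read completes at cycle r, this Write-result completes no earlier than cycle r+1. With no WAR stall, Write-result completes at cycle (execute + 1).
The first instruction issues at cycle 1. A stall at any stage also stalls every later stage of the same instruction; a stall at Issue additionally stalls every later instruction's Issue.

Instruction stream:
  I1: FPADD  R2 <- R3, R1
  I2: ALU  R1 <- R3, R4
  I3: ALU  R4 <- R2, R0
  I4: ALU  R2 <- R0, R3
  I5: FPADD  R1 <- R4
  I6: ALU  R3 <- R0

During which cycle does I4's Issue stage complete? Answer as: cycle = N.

[1] I1 issues→FPADD
[2] I1 reads | I2 issues→ALU
[3] I2 reads
[4] I2 exec-done
[5] I1 exec-done | I2 writes R1
[6] I1 writes R2 | I3 issues→ALU
[7] I3 reads
[8] I3 exec-done
[9] I3 writes R4
[10] I4 issues→ALU
[11] I4 reads | I5 issues→FPADD
[12] I4 exec-done | I5 reads
[13] I4 writes R2
[14] I6 issues→ALU
[15] I5 exec-done | I6 reads
[16] I5 writes R1 | I6 exec-done
[17] I6 writes R3

cycle = 10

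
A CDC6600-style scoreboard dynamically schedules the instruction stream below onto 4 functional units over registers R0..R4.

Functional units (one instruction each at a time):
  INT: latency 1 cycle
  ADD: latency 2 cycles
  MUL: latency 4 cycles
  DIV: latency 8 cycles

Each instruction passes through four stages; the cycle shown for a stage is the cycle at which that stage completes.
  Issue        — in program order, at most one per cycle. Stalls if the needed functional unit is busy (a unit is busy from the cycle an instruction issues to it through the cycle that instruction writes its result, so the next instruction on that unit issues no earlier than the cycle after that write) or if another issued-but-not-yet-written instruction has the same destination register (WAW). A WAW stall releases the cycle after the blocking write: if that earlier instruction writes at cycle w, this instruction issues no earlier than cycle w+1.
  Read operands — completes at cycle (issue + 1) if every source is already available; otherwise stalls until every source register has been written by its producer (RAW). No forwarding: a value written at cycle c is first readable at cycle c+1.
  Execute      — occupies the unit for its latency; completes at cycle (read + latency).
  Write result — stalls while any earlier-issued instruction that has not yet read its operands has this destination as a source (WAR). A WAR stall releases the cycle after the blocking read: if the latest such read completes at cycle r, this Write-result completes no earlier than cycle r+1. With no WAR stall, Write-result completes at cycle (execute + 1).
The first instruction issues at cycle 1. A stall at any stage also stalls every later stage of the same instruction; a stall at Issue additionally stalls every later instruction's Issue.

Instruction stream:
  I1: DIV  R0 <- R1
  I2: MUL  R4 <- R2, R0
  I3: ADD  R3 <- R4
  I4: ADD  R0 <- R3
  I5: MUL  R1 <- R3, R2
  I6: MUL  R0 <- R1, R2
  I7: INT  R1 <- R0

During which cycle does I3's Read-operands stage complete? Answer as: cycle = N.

[I1] 1/2/10/11
[I2] 2/12/16/17  (RAW R0: wait I1 write@11)
[I3] 3/18/20/21  (RAW R4: wait I2 write@17)
[I4] 22/23/25/26  (struct: ADD busy until I3 writes@21)
[I5] 23/24/28/29
[I6] 30/31/35/36  (struct: MUL busy until I5 writes@29)
[I7] 31/37/38/39  (RAW R0: wait I6 write@36)

cycle = 18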